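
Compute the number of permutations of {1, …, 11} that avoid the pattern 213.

For any fixed pattern of length 3, the pattern-avoiding permutations of [11] number C_11.
C_11 = C(22,11)/12 = 705432/12 = 58786.

58786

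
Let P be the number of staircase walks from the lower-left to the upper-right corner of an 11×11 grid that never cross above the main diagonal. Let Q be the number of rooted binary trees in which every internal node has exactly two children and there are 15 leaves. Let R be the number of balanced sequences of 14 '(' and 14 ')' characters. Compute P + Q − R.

58786

Sub-diagonal monotone paths from (0,0) to (11,11) biject with Dyck paths of semilength 11, giving C_11. So P = C_11 = 58786.
A full binary tree with L leaves has L−1 internal nodes and is counted by C_{L−1}; L = 15 gives C_14. So Q = C_14 = 2674440.
A balanced arrangement of 14 bracket pairs is a Dyck word of semilength 14, so the count is C_14. So R = C_14 = 2674440.
P + Q − R = 58786 + 2674440 − 2674440 = 58786.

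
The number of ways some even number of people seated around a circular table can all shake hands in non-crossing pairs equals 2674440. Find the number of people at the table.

28

Non-crossing handshake pairings of 2n people are counted by C_n, and C_14 = 2674440.
So n = 14, and there are 2n = 28 people.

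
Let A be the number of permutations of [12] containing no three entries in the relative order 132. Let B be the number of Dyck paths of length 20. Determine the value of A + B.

For any fixed pattern of length 3, the pattern-avoiding permutations of [12] number C_12. So A = C_12 = 208012.
Paths of 10 up- and 10 down-steps that never dip below the axis are Dyck paths; their count is C_10. So B = C_10 = 16796.
A + B = 208012 + 16796 = 224808.

224808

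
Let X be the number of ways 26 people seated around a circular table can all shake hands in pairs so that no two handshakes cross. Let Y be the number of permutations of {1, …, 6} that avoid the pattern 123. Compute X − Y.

742768

Non-crossing handshake pairings of 2n people are counted by C_n; 26 people gives n = 13. So X = C_13 = 742900.
For any fixed pattern of length 3, the pattern-avoiding permutations of [6] number C_6. So Y = C_6 = 132.
X − Y = 742900 − 132 = 742768.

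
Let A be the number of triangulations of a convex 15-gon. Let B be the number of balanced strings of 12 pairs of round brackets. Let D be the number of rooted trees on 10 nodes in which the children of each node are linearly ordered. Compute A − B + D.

539750

A convex 15-gon is triangulated into 13 triangles, and the number of such triangulations is the Catalan number C_{15−2} = C_13. So A = C_13 = 742900.
With 12 pairs the number of balanced bracket strings is the Catalan number C_12. So B = C_12 = 208012.
Rooted ordered (plane) trees on m nodes have m−1 edges and are counted by C_{m−1}; m = 10 gives C_9. So D = C_9 = 4862.
A − B + D = 742900 − 208012 + 4862 = 539750.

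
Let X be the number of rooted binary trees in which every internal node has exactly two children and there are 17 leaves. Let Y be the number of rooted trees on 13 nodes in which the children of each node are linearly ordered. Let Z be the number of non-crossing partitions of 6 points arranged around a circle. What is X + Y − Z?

Full binary trees with 17 leaves have 17−1 = 16 internal nodes, so there are C_16 of them. So X = C_16 = 35357670.
A rooted plane tree on 13 nodes has 12 edges, and such trees are counted by C_12. So Y = C_12 = 208012.
Non-crossing partitions of an n-element set are counted by C_n; here n = 6. So Z = C_6 = 132.
X + Y − Z = 35357670 + 208012 − 132 = 35565550.

35565550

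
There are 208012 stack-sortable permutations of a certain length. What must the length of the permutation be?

Stack-sortable permutations of [n] are counted by C_n; 208012 = C_12.

12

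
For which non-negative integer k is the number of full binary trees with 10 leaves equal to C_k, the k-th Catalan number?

9

A full binary tree with L leaves has L−1 internal nodes and is counted by C_{L−1}; L = 10 gives C_9.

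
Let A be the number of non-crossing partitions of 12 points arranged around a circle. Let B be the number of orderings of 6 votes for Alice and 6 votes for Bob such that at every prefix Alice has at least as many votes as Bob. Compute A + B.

The non-crossing partitions of [12] form a lattice of size C_12. So A = C_12 = 208012.
Reading a vote for the leader as '(' and for the other as ')' turns such a sequence into a balanced string of 6 pairs, so the count is C_6. So B = C_6 = 132.
A + B = 208012 + 132 = 208144.

208144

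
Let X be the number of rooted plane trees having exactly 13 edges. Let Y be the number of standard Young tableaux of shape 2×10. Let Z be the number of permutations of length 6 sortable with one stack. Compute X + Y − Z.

759564

A rooted plane tree with 13 edges has 14 nodes, and the count is C_13. So X = C_13 = 742900.
Standard Young tableaux of shape 2×n are counted by C_n; here n = 10. So Y = C_10 = 16796.
Stack-sortable permutations are exactly the 231-avoiding ones, counted by C_n; here n = 6. So Z = C_6 = 132.
X + Y − Z = 742900 + 16796 − 132 = 759564.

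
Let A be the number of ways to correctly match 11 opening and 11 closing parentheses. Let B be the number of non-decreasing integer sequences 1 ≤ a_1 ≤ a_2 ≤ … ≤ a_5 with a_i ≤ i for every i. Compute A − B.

Balanced strings of n pairs of brackets are counted by C_n; here n = 11. So A = C_11 = 58786.
Weakly increasing sequences with a_i ≤ i biject with Dyck paths of semilength 5, so there are C_5. So B = C_5 = 42.
A − B = 58786 − 42 = 58744.

58744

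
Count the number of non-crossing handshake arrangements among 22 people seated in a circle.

With 22 = 2·11 people, non-crossing handshake pairings are non-crossing perfect matchings on a circle, counted by C_11.
C_11 = C_10 · 2(2·10+1)/(10+2) = 16796 · 42/12 = 58786.

58786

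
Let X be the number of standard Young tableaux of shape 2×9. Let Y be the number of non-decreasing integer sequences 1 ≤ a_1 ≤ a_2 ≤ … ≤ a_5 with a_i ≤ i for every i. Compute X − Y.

By the hook-length formula (or a Dyck-path bijection), SYT of shape 2×9 number C_9. So X = C_9 = 4862.
Weakly increasing sequences with a_i ≤ i biject with Dyck paths of semilength 5, so there are C_5. So Y = C_5 = 42.
X − Y = 4862 − 42 = 4820.

4820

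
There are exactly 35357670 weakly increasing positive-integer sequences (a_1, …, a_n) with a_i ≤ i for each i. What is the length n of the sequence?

Such sub-staircase sequences of length n are counted by C_n. The Catalan number equal to 35357670 is C_16.

16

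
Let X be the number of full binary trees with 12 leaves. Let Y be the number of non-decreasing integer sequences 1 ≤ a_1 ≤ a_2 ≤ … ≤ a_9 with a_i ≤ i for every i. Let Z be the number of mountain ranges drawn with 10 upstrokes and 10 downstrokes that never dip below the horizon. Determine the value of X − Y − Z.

A full binary tree with L leaves has L−1 internal nodes and is counted by C_{L−1}; L = 12 gives C_11. So X = C_11 = 58786.
Weakly increasing sequences with a_i ≤ i biject with Dyck paths of semilength 9, so there are C_9. So Y = C_9 = 4862.
A Dyck path with 10 up-steps and 10 down-steps has semilength 10, so there are C_10 of them. So Z = C_10 = 16796.
X − Y − Z = 58786 − 4862 − 16796 = 37128.

37128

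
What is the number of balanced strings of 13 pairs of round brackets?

A balanced arrangement of 13 bracket pairs is a Dyck word of semilength 13, so the count is C_13.
C_13 = C_12 · 2(2·12+1)/(12+2) = 208012 · 50/14 = 742900.

742900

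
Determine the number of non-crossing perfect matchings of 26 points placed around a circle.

742900

Non-crossing perfect matchings of 2n points on a circle are counted by C_n; with 26 points, n = 13.
C_13 = C(26,13)/14 = 10400600/14 = 742900.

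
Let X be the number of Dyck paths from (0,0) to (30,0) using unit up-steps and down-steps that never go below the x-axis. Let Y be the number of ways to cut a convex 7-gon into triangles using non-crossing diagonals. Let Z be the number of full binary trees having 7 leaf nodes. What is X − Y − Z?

Paths of 15 up- and 15 down-steps that never dip below the axis are Dyck paths; their count is C_15. So X = C_15 = 9694845.
Triangulations of a convex m-gon are counted by C_{m−2}; with m = 7 this is C_5. So Y = C_5 = 42.
A full binary tree with L leaves has L−1 internal nodes and is counted by C_{L−1}; L = 7 gives C_6. So Z = C_6 = 132.
X − Y − Z = 9694845 − 42 − 132 = 9694671.

9694671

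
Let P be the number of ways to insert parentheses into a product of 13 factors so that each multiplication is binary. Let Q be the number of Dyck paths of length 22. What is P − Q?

149226

Ways to associate a product of 13 factors correspond to binary trees on 13 leaves, so the count is C_12. So P = C_12 = 208012.
A Dyck path with 11 up-steps and 11 down-steps has semilength 11, so there are C_11 of them. So Q = C_11 = 58786.
P − Q = 208012 − 58786 = 149226.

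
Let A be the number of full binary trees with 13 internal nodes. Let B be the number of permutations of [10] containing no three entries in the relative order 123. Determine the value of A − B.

726104

Full binary trees with n internal nodes are counted by C_n; here n = 13. So A = C_13 = 742900.
Permutations of [n] avoiding any single length-3 pattern are counted by C_n; here n = 10. So B = C_10 = 16796.
A − B = 742900 − 16796 = 726104.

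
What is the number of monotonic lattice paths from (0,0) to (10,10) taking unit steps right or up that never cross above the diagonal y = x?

Sub-diagonal monotone paths from (0,0) to (10,10) biject with Dyck paths of semilength 10, giving C_10.
C_10 = C(20,10)/11 = 184756/11 = 16796.

16796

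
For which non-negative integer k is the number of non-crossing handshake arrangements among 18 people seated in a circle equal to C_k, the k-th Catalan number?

With 18 = 2·9 people, non-crossing handshake pairings are non-crossing perfect matchings on a circle, counted by C_9.

9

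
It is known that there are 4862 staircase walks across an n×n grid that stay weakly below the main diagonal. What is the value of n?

9

Such diagonal-avoiding paths in an n×n grid are counted by C_n, and C_9 = 4862.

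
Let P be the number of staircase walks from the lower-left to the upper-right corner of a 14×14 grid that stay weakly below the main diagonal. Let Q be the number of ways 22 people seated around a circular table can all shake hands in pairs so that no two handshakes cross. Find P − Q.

Monotone paths in an n×n grid that stay weakly below the diagonal are counted by C_n; here n = 14. So P = C_14 = 2674440.
Non-crossing handshake pairings of 2n people are counted by C_n; 22 people gives n = 11. So Q = C_11 = 58786.
P − Q = 2674440 − 58786 = 2615654.

2615654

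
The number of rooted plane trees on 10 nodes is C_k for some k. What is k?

A rooted plane tree on 10 nodes has 9 edges, and such trees are counted by C_9.

9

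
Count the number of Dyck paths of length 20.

16796

A Dyck path with 10 up-steps and 10 down-steps has semilength 10, so there are C_10 of them.
C_10 = 16796.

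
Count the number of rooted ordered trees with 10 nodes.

A rooted plane tree on 10 nodes has 9 edges, and such trees are counted by C_9.
C_9 = C(18,9)/10 = 48620/10 = 4862.

4862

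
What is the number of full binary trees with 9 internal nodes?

The number of full binary trees on 9 internal nodes is the Catalan number C_9.
C_9 = C_8 · 2(2·8+1)/(8+2) = 1430 · 34/10 = 4862.

4862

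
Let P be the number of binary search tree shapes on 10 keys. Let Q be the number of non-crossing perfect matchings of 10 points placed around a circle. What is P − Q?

Rooted binary trees with 10 nodes (each child slot possibly empty) number C_10. So P = C_10 = 16796.
Non-crossing perfect matchings of 2n points on a circle are counted by C_n; with 10 points, n = 5. So Q = C_5 = 42.
P − Q = 16796 − 42 = 16754.

16754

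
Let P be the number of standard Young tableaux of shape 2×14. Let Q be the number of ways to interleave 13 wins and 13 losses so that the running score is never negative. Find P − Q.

1931540

Standard Young tableaux of shape 2×n are counted by C_n; here n = 14. So P = C_14 = 2674440.
Ballot sequences with n votes each where one side never trails are Dyck words, counted by C_n; here n = 13. So Q = C_13 = 742900.
P − Q = 2674440 − 742900 = 1931540.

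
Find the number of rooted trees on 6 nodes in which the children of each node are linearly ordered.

42

Rooted ordered (plane) trees on m nodes have m−1 edges and are counted by C_{m−1}; m = 6 gives C_5.
C_5 = C_4 · 2(2·4+1)/(4+2) = 14 · 18/6 = 42.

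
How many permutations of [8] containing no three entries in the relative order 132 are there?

For any fixed pattern of length 3, the pattern-avoiding permutations of [8] number C_8.
C_8 = C(16,8)/9 = 12870/9 = 1430.

1430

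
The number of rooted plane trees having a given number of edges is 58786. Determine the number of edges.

11

Rooted ordered trees with n edges are counted by C_n, and C_11 = 58786.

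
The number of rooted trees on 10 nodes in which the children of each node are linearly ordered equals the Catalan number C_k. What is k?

Rooted ordered (plane) trees on m nodes have m−1 edges and are counted by C_{m−1}; m = 10 gives C_9.

9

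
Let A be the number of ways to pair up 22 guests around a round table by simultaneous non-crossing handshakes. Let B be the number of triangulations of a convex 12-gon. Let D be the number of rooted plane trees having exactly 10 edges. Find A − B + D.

58786

With 22 = 2·11 people, non-crossing handshake pairings are non-crossing perfect matchings on a circle, counted by C_11. So A = C_11 = 58786.
A convex 12-gon is triangulated into 10 triangles, and the number of such triangulations is the Catalan number C_{12−2} = C_10. So B = C_10 = 16796.
Rooted ordered trees with n edges are counted by C_n; here n = 10. So D = C_10 = 16796.
A − B + D = 58786 − 16796 + 16796 = 58786.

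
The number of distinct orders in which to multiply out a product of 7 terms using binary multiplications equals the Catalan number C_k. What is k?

Bracketing 7 factors into binary products is counted by C_{7−1} = C_6.

6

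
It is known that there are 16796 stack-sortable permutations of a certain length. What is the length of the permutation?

Stack-sortable permutations of [n] are counted by C_n; 16796 = C_10.

10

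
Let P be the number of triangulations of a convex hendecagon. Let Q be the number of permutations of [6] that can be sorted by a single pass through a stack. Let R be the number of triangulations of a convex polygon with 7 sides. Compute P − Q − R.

4688

The number of triangulations of an 11-gon is the Catalan number C_9 (index = sides − 2). So P = C_9 = 4862.
By Knuth's characterisation, the stack-sortable permutations of length 6 are the 231-avoiders, numbering C_6. So Q = C_6 = 132.
A convex 7-gon is triangulated into 5 triangles, and the number of such triangulations is the Catalan number C_{7−2} = C_5. So R = C_5 = 42.
P − Q − R = 4862 − 132 − 42 = 4688.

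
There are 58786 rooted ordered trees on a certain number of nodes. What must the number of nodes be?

Rooted ordered trees on m nodes are counted by C_{m−1}; 58786 = C_11.
So the index is 11, and the number of nodes is 11 + 1 = 12.

12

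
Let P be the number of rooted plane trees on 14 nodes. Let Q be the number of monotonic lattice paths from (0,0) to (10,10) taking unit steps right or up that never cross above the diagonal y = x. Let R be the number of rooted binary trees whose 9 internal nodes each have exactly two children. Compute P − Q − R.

721242

A rooted plane tree on 14 nodes has 13 edges, and such trees are counted by C_13. So P = C_13 = 742900.
Monotone paths in an n×n grid that stay weakly below the diagonal are counted by C_n; here n = 10. So Q = C_10 = 16796.
The number of full binary trees on 9 internal nodes is the Catalan number C_9. So R = C_9 = 4862.
P − Q − R = 742900 − 16796 − 4862 = 721242.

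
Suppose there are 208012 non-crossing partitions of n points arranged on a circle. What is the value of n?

Non-crossing partitions of [n] are counted by C_n. Since C_12 = 208012, the index is 12.

12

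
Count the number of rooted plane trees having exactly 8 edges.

1430

Rooted ordered trees with n edges are counted by C_n; here n = 8.
C_8 = C(16,8)/9 = 12870/9 = 1430.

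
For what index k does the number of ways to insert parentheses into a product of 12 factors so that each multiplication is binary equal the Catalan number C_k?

11

Ways to associate a product of 12 factors correspond to binary trees on 12 leaves, so the count is C_11.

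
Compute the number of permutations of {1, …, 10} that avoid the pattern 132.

16796

For any fixed pattern of length 3, the pattern-avoiding permutations of [10] number C_10.
C_10 = C_9 · 2(2·9+1)/(9+2) = 4862 · 38/11 = 16796.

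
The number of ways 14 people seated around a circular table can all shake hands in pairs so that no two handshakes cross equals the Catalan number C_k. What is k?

7

Non-crossing handshake pairings of 2n people are counted by C_n; 14 people gives n = 7.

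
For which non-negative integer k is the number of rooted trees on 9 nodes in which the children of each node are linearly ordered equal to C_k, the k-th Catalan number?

8

A rooted plane tree on 9 nodes has 8 edges, and such trees are counted by C_8.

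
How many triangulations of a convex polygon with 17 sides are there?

A convex 17-gon is triangulated into 15 triangles, and the number of such triangulations is the Catalan number C_{17−2} = C_15.
C_15 = C(30,15)/16 = 155117520/16 = 9694845.

9694845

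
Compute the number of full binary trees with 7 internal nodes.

429

The number of full binary trees on 7 internal nodes is the Catalan number C_7.
C_7 = C_6 · 2(2·6+1)/(6+2) = 132 · 26/8 = 429.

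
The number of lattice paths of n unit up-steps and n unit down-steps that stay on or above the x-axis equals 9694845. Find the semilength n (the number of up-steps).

Dyck paths of semilength n are counted by C_n; 9694845 = C_15.

15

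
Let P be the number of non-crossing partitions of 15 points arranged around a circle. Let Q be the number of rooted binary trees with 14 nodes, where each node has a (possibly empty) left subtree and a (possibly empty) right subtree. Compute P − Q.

The non-crossing partitions of [15] form a lattice of size C_15. So P = C_15 = 9694845.
Rooted binary trees with 14 nodes (each child slot possibly empty) number C_14. So Q = C_14 = 2674440.
P − Q = 9694845 − 2674440 = 7020405.

7020405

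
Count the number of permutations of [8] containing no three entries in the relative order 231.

1430

Permutations of [n] avoiding any single length-3 pattern are counted by C_n; here n = 8.
C_8 = C(16,8)/9 = 12870/9 = 1430.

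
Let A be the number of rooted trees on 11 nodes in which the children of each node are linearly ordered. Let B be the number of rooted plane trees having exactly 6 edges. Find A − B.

16664

Rooted ordered (plane) trees on m nodes have m−1 edges and are counted by C_{m−1}; m = 11 gives C_10. So A = C_10 = 16796.
Rooted ordered trees with n edges are counted by C_n; here n = 6. So B = C_6 = 132.
A − B = 16796 − 132 = 16664.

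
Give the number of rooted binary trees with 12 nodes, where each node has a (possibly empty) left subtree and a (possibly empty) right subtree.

208012

Rooted binary trees with 12 nodes (each child slot possibly empty) number C_12.
C_12 = 208012.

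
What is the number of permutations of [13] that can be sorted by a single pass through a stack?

By Knuth's characterisation, the stack-sortable permutations of length 13 are the 231-avoiders, numbering C_13.
C_13 = C_12 · 2(2·12+1)/(12+2) = 208012 · 50/14 = 742900.

742900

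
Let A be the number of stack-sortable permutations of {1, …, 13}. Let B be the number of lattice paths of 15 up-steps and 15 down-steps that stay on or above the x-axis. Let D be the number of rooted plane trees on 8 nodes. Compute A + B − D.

10437316

Stack-sortable permutations are exactly the 231-avoiding ones, counted by C_n; here n = 13. So A = C_13 = 742900.
Dyck paths of semilength n (length 2n) are counted by C_n; here n = 15. So B = C_15 = 9694845.
A rooted plane tree on 8 nodes has 7 edges, and such trees are counted by C_7. So D = C_7 = 429.
A + B − D = 742900 + 9694845 − 429 = 10437316.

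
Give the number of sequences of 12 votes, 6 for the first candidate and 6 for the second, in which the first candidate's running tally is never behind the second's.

132

Ballot sequences with n votes each where one side never trails are Dyck words, counted by C_n; here n = 6.
C_6 = C(12,6)/7 = 924/7 = 132.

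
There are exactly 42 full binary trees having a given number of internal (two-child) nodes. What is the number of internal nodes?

5

Full binary trees with n internal nodes are counted by C_n; 42 = C_5.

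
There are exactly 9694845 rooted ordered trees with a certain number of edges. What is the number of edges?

Rooted ordered trees with n edges are counted by C_n. The Catalan number equal to 9694845 is C_15.

15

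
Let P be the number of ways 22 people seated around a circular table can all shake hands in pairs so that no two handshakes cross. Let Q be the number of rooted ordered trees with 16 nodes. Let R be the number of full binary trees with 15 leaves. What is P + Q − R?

7079191

Non-crossing handshake pairings of 2n people are counted by C_n; 22 people gives n = 11. So P = C_11 = 58786.
Rooted ordered (plane) trees on m nodes have m−1 edges and are counted by C_{m−1}; m = 16 gives C_15. So Q = C_15 = 9694845.
A full binary tree with L leaves has L−1 internal nodes and is counted by C_{L−1}; L = 15 gives C_14. So R = C_14 = 2674440.
P + Q − R = 58786 + 9694845 − 2674440 = 7079191.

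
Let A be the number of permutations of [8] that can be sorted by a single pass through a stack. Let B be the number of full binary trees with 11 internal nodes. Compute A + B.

Stack-sortable permutations are exactly the 231-avoiding ones, counted by C_n; here n = 8. So A = C_8 = 1430.
Full binary trees with n internal nodes are counted by C_n; here n = 11. So B = C_11 = 58786.
A + B = 1430 + 58786 = 60216.

60216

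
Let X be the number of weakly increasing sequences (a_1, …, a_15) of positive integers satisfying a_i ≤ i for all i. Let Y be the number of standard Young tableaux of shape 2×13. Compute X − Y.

Such sub-staircase sequences of length n are counted by C_n; here n = 15. So X = C_15 = 9694845.
Standard Young tableaux of shape 2×n are counted by C_n; here n = 13. So Y = C_13 = 742900.
X − Y = 9694845 − 742900 = 8951945.

8951945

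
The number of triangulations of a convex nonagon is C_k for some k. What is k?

7

A convex 9-gon is triangulated into 7 triangles, and the number of such triangulations is the Catalan number C_{9−2} = C_7.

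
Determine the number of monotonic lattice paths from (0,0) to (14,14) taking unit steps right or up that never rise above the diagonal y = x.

Monotone paths in an n×n grid that stay weakly below the diagonal are counted by C_n; here n = 14.
C_14 = C(28,14)/15 = 40116600/15 = 2674440.

2674440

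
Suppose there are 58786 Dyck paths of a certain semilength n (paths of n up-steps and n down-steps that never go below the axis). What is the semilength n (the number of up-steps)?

Dyck paths of semilength n are counted by C_n, and C_11 = 58786.

11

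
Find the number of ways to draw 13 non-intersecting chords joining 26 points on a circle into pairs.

Pairing 26 circle points by 13 non-crossing chords gives C_13 matchings.
C_13 = C(26,13)/14 = 10400600/14 = 742900.

742900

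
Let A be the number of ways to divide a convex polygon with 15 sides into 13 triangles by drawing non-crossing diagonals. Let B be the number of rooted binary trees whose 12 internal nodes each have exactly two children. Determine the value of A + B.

950912

Triangulations of a convex m-gon are counted by C_{m−2}; with m = 15 this is C_13. So A = C_13 = 742900.
Full binary trees with n internal nodes are counted by C_n; here n = 12. So B = C_12 = 208012.
A + B = 742900 + 208012 = 950912.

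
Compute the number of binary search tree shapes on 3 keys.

5

Rooted binary trees with 3 nodes (each child slot possibly empty) number C_3.
C_3 = 5.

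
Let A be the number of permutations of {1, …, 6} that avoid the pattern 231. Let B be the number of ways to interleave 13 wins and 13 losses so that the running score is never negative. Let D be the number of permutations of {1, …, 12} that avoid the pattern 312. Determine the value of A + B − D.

535020

Permutations of [n] avoiding any single length-3 pattern are counted by C_n; here n = 6. So A = C_6 = 132.
Reading a vote for the leader as '(' and for the other as ')' turns such a sequence into a balanced string of 13 pairs, so the count is C_13. So B = C_13 = 742900.
Permutations of [n] avoiding any single length-3 pattern are counted by C_n; here n = 12. So D = C_12 = 208012.
A + B − D = 132 + 742900 − 208012 = 535020.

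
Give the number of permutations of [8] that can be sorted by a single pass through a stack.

1430

Stack-sortable permutations are exactly the 231-avoiding ones, counted by C_n; here n = 8.
C_8 = C_7 · 2(2·7+1)/(7+2) = 429 · 30/9 = 1430.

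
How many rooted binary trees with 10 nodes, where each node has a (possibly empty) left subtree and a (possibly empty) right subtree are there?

Rooted binary trees with 10 nodes (each child slot possibly empty) number C_10.
C_10 = C(20,10)/11 = 184756/11 = 16796.

16796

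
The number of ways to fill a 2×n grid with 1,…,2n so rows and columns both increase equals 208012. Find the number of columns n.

12

Standard Young tableaux of shape 2×n are counted by C_n; 208012 = C_12.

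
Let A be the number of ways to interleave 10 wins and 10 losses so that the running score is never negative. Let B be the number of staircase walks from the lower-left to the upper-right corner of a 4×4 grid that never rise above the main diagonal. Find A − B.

Ballot sequences with n votes each where one side never trails are Dyck words, counted by C_n; here n = 10. So A = C_10 = 16796.
Monotone paths in an n×n grid that stay weakly below the diagonal are counted by C_n; here n = 4. So B = C_4 = 14.
A − B = 16796 − 14 = 16782.

16782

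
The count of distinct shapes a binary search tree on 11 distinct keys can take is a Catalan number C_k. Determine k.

11

There are C_n binary search tree shapes on n keys; with n = 11 that is C_11.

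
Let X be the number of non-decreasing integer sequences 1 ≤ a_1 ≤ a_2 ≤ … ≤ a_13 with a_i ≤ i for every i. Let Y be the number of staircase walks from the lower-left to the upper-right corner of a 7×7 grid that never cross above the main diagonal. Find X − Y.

742471

Such sub-staircase sequences of length n are counted by C_n; here n = 13. So X = C_13 = 742900.
Monotone paths in an n×n grid that stay weakly below the diagonal are counted by C_n; here n = 7. So Y = C_7 = 429.
X − Y = 742900 − 429 = 742471.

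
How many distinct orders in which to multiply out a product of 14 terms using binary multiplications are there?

742900

Parenthesizations of m factors correspond to full binary trees with m leaves, counted by C_{m−1}; m = 14 gives C_13.
C_13 = C(26,13)/14 = 10400600/14 = 742900.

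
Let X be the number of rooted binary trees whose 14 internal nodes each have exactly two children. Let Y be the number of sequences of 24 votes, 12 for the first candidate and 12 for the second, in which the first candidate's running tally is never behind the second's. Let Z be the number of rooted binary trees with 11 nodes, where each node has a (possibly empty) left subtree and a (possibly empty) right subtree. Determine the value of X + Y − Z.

2823666

Full binary trees with n internal nodes are counted by C_n; here n = 14. So X = C_14 = 2674440.
Ballot sequences with n votes each where one side never trails are Dyck words, counted by C_n; here n = 12. So Y = C_12 = 208012.
Binary trees (left/right distinguished) on n nodes are counted by C_n; here n = 11. So Z = C_11 = 58786.
X + Y − Z = 2674440 + 208012 − 58786 = 2823666.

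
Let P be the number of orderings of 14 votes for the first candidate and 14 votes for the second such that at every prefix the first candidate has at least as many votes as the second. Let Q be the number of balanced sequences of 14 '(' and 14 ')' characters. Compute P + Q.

Ballot sequences with n votes each where one side never trails are Dyck words, counted by C_n; here n = 14. So P = C_14 = 2674440.
Balanced strings of n pairs of brackets are counted by C_n; here n = 14. So Q = C_14 = 2674440.
P + Q = 2674440 + 2674440 = 5348880.

5348880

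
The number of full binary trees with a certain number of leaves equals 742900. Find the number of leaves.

14

Full binary trees with L leaves are counted by C_{L−1}. The Catalan number equal to 742900 is C_13.
So the index is 13, and the number of leaves is 13 + 1 = 14.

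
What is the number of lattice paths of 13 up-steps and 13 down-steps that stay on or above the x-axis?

742900

Dyck paths of semilength n (length 2n) are counted by C_n; here n = 13.
C_13 = C(26,13)/14 = 10400600/14 = 742900.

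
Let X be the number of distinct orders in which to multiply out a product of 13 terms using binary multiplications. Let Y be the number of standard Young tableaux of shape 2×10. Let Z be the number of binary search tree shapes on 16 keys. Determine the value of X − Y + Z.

35548886

Ways to associate a product of 13 factors correspond to binary trees on 13 leaves, so the count is C_12. So X = C_12 = 208012.
By the hook-length formula (or a Dyck-path bijection), SYT of shape 2×10 number C_10. So Y = C_10 = 16796.
There are C_n binary search tree shapes on n keys; with n = 16 that is C_16. So Z = C_16 = 35357670.
X − Y + Z = 208012 − 16796 + 35357670 = 35548886.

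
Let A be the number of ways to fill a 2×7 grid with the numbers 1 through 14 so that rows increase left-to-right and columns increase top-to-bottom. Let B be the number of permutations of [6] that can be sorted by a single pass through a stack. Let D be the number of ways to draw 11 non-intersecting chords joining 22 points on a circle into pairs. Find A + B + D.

59347

By the hook-length formula (or a Dyck-path bijection), SYT of shape 2×7 number C_7. So A = C_7 = 429.
By Knuth's characterisation, the stack-sortable permutations of length 6 are the 231-avoiders, numbering C_6. So B = C_6 = 132.
Pairing 22 circle points by 11 non-crossing chords gives C_11 matchings. So D = C_11 = 58786.
A + B + D = 429 + 132 + 58786 = 59347.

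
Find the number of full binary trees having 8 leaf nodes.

A full binary tree with L leaves has L−1 internal nodes and is counted by C_{L−1}; L = 8 gives C_7.
C_7 = C_6 · 2(2·6+1)/(6+2) = 132 · 26/8 = 429.

429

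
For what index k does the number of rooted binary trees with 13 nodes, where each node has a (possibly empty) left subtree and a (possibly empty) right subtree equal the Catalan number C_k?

13

Rooted binary trees with 13 nodes (each child slot possibly empty) number C_13.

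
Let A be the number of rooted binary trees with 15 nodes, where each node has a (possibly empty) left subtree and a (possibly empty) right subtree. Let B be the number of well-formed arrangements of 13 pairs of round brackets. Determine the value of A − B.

8951945

Binary trees (left/right distinguished) on n nodes are counted by C_n; here n = 15. So A = C_15 = 9694845.
A balanced arrangement of 13 bracket pairs is a Dyck word of semilength 13, so the count is C_13. So B = C_13 = 742900.
A − B = 9694845 − 742900 = 8951945.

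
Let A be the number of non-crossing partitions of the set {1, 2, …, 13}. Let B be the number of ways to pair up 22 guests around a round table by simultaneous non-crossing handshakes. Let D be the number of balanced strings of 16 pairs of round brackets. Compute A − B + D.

36041784

Non-crossing partitions of an n-element set are counted by C_n; here n = 13. So A = C_13 = 742900.
Non-crossing handshake pairings of 2n people are counted by C_n; 22 people gives n = 11. So B = C_11 = 58786.
With 16 pairs the number of balanced bracket strings is the Catalan number C_16. So D = C_16 = 35357670.
A − B + D = 742900 − 58786 + 35357670 = 36041784.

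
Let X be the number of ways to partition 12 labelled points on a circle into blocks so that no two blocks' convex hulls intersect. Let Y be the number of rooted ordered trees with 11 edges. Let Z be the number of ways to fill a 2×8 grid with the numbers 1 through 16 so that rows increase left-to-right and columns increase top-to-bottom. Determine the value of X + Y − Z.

265368

Non-crossing partitions of an n-element set are counted by C_n; here n = 12. So X = C_12 = 208012.
Rooted ordered trees with n edges are counted by C_n; here n = 11. So Y = C_11 = 58786.
Standard Young tableaux of shape 2×n are counted by C_n; here n = 8. So Z = C_8 = 1430.
X + Y − Z = 208012 + 58786 − 1430 = 265368.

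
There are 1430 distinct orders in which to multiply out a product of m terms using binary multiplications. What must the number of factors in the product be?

9

Parenthesizations of m factors are counted by C_{m−1}. The Catalan number equal to 1430 is C_8.
So the index is 8, and the number of factors is 8 + 1 = 9.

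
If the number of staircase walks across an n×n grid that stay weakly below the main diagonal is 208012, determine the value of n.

Such diagonal-avoiding paths in an n×n grid are counted by C_n. The Catalan number equal to 208012 is C_12.

12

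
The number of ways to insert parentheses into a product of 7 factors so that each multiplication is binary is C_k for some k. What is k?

6

Bracketing 7 factors into binary products is counted by C_{7−1} = C_6.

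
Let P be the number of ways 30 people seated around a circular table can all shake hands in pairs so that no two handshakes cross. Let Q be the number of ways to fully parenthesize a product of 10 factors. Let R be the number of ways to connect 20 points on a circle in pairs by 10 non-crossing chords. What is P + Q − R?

9682911

With 30 = 2·15 people, non-crossing handshake pairings are non-crossing perfect matchings on a circle, counted by C_15. So P = C_15 = 9694845.
Ways to associate a product of 10 factors correspond to binary trees on 10 leaves, so the count is C_9. So Q = C_9 = 4862.
Non-crossing perfect matchings of 2n points on a circle are counted by C_n; with 20 points, n = 10. So R = C_10 = 16796.
P + Q − R = 9694845 + 4862 − 16796 = 9682911.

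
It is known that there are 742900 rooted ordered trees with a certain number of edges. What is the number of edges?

13

Rooted ordered trees with n edges are counted by C_n. Since C_13 = 742900, the index is 13.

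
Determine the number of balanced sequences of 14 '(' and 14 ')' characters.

2674440

A balanced arrangement of 14 bracket pairs is a Dyck word of semilength 14, so the count is C_14.
C_14 = C_13 · 2(2·13+1)/(13+2) = 742900 · 54/15 = 2674440.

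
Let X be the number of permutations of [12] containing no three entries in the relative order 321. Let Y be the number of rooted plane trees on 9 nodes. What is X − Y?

Permutations of [n] avoiding any single length-3 pattern are counted by C_n; here n = 12. So X = C_12 = 208012.
Rooted ordered (plane) trees on m nodes have m−1 edges and are counted by C_{m−1}; m = 9 gives C_8. So Y = C_8 = 1430.
X − Y = 208012 − 1430 = 206582.

206582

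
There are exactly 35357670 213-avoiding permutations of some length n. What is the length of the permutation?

16

Permutations of [n] avoiding a fixed length-3 pattern are counted by C_n. Since C_16 = 35357670, the index is 16.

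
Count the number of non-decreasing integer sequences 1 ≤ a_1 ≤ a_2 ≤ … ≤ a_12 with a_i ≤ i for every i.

Such sub-staircase sequences of length n are counted by C_n; here n = 12.
C_12 = C(24,12)/13 = 2704156/13 = 208012.

208012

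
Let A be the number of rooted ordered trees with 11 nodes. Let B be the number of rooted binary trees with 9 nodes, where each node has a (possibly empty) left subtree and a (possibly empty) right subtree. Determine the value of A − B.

Rooted ordered (plane) trees on m nodes have m−1 edges and are counted by C_{m−1}; m = 11 gives C_10. So A = C_10 = 16796.
Binary trees (left/right distinguished) on n nodes are counted by C_n; here n = 9. So B = C_9 = 4862.
A − B = 16796 − 4862 = 11934.

11934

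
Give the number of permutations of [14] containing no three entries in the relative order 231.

Permutations of [n] avoiding any single length-3 pattern are counted by C_n; here n = 14.
C_14 = C(28,14)/15 = 40116600/15 = 2674440.

2674440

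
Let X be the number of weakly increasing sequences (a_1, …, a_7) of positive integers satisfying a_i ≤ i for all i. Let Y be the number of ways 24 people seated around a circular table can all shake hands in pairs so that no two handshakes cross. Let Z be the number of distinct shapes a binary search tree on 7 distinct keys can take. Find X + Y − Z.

Such sub-staircase sequences of length n are counted by C_n; here n = 7. So X = C_7 = 429.
Non-crossing handshake pairings of 2n people are counted by C_n; 24 people gives n = 12. So Y = C_12 = 208012.
Binary trees (left/right distinguished) on n nodes are counted by C_n; here n = 7. So Z = C_7 = 429.
X + Y − Z = 429 + 208012 − 429 = 208012.

208012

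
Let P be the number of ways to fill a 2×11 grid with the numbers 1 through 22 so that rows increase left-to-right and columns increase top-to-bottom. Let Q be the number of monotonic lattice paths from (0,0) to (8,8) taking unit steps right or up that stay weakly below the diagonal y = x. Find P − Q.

Standard Young tableaux of shape 2×n are counted by C_n; here n = 11. So P = C_11 = 58786.
Sub-diagonal monotone paths from (0,0) to (8,8) biject with Dyck paths of semilength 8, giving C_8. So Q = C_8 = 1430.
P − Q = 58786 − 1430 = 57356.

57356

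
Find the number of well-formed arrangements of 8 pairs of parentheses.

Balanced strings of n pairs of brackets are counted by C_n; here n = 8.
C_8 = C_7 · 2(2·7+1)/(7+2) = 429 · 30/9 = 1430.

1430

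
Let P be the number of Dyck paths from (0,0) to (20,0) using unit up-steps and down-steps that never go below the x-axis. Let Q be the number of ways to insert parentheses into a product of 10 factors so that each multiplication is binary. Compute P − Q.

11934

Paths of 10 up- and 10 down-steps that never dip below the axis are Dyck paths; their count is C_10. So P = C_10 = 16796.
Bracketing 10 factors into binary products is counted by C_{10−1} = C_9. So Q = C_9 = 4862.
P − Q = 16796 − 4862 = 11934.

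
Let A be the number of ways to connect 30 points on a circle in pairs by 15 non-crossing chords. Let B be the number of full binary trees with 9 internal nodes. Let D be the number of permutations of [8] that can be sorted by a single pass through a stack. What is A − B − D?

9688553

Pairing 30 circle points by 15 non-crossing chords gives C_15 matchings. So A = C_15 = 9694845.
Full binary trees with n internal nodes are counted by C_n; here n = 9. So B = C_9 = 4862.
Stack-sortable permutations are exactly the 231-avoiding ones, counted by C_n; here n = 8. So D = C_8 = 1430.
A − B − D = 9694845 − 4862 − 1430 = 9688553.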